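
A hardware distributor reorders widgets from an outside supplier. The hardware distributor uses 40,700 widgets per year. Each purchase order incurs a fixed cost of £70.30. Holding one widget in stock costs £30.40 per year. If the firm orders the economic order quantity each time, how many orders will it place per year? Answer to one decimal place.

Q* = √(2DS/H) = √(2 × 40,700 × 70.3 / 30.4) ≈ 433.86.
Orders per year = D / Q* = 40,700 / 433.86 ≈ 93.808.

N ≈ 93.8 orders per year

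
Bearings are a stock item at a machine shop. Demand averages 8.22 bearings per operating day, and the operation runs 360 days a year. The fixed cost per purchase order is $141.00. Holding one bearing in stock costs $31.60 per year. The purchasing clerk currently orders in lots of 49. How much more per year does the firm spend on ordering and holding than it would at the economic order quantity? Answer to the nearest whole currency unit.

Extra cost ≈ $4,154 per year

Annual demand D = 8.22 × 360 = 2,959.2.
EOQ = √(2DS/H) = √(2 × 2,959.2 × 141 / 31.6) ≈ 162.51.
Cost at Q* = (D/Q*)S + (Q*/2)H = √(2DSH) ≈ $5,135.18.
Cost at Q = 49: (2,959.2/49)×141 + (49/2)×31.6 = $8,515.25 + $774.20 = $9,289.45.
Excess = $9,289.45 − $5,135.18 = $4,154.27.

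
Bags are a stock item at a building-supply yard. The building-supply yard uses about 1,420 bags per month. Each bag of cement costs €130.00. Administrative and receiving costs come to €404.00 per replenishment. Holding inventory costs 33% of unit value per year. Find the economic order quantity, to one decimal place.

Annual demand D = 1,420 × 12 = 17,040.
Holding cost H = 0.33 × €130.00 = €42.9000 per unit per year.
EOQ = √(2DS / H) = √(2 × 17,040 × 404 / 42.9).
= √(13,768,320 / 42.9) = √320,939.8601 ≈ 566.516.

Q* ≈ 566.5 bags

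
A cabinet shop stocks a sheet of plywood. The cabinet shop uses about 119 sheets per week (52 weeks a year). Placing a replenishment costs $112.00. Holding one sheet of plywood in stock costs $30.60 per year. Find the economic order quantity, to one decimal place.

Annual demand D = 119 × 52 = 6,188.
EOQ = √(2DS / H) = √(2 × 6,188 × 112 / 30.6).
= √(1,386,112 / 30.6) = √45,297.7778 ≈ 212.833.

Q* ≈ 212.8 sheets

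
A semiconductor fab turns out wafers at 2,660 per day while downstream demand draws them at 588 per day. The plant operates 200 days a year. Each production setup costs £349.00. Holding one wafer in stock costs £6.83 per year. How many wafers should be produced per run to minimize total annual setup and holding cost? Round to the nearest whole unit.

Q* ≈ 3,928 wafers

Annual demand D = 588 × 200 = 117,600.
Production build-up factor (1 − d/p) = 1 − 588/2,660 = 0.7789.
Q* = √(2DS / (H(1 − d/p))) = √(2 × 117,600 × 349 / (6.83 × 0.7789)).
= √(82,084,800 / 5.3202) ≈ 3927.959.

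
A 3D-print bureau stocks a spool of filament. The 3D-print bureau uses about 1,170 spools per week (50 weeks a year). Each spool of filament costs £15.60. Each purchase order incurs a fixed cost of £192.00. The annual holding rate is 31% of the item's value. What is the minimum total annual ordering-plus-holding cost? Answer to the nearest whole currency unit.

TC* ≈ £10,423

Annual demand D = 1,170 × 50 = 58,500.
Holding cost H = 0.31 × £15.60 = £4.8360 per unit per year.
EOQ = √(2DS/H) = √(2 × 58,500 × 192 / 4.836) ≈ 2155.26.
At the optimum the two cost components are equal, so total cost = 2·(Q*/2)H = Q*·H.
Minimum total = √(2DSH) = √(2 × 58,500 × 192 × 4.836) ≈ 10422.855.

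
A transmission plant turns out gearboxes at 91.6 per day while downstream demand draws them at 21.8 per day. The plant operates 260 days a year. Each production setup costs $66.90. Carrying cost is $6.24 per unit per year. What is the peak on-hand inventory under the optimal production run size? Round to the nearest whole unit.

I_max ≈ 304 gearboxes

Annual demand D = 21.8 × 260 = 5,668.
Production build-up factor (1 − d/p) = 1 − 21.8/91.6 = 0.7620.
Q* = √(2DS / (H(1 − d/p))) = √(2 × 5,668 × 66.9 / (6.24 × 0.7620)).
= √(758,378.4 / 4.7549) ≈ 399.366.
Maximum inventory = Q*(1 − d/p) = 399.366 × 0.7620 ≈ 304.320.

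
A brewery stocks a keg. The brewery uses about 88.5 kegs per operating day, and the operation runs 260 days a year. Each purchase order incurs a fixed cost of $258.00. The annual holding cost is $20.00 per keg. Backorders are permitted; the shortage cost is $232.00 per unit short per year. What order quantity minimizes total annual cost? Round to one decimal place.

Q* ≈ 803.0 kegs

Annual demand D = 88.5 × 260 = 23,010.
With planned backorders, Q* = √(2DS/H) · √((H+B)/B).
√(2DS/H) = √(2 × 23,010 × 258 / 20) = 770.492.
√((H+B)/B) = √((20+232)/232) = 1.0422.
Q* ≈ 803.016.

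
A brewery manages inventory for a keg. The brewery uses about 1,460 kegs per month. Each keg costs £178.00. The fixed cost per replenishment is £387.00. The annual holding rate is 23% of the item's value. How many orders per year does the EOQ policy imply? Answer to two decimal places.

N ≈ 30.44 orders per year

Annual demand D = 1,460 × 12 = 17,520.
Holding cost H = 0.23 × £178.00 = £40.9400 per unit per year.
EOQ = √(2DS/H) = √(2 × 17,520 × 387 / 40.94) ≈ 575.52.
Orders per year = D / Q* = 17,520 / 575.52 ≈ 30.442.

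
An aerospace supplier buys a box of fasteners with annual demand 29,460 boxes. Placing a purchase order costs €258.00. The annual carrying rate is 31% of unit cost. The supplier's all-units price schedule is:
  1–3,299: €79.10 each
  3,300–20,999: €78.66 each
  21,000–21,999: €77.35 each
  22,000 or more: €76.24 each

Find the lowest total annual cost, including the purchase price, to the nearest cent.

Holding cost per unit per year at price C is H = 0.31·C.
Evaluate total cost at each tier's feasible EOQ or, if the EOQ is below the tier, at the tier's minimum quantity.
EOQ at €79.10 = 787.4 (feasible in tier 1): TC = 29,460×€79.10 + (29,460/787.4)×258 + (787.4/2)×0.31×€79.10 = €2,349,592.80.
EOQ at €78.66 = 789.6 < 3300, so use break Q=3300: TC = 29,460×€78.66 + (29,460/3300.0)×258 + (3300.0/2)×0.31×€78.66 = €2,359,861.43.
EOQ at €77.35 = 796.2 < 21000, so use break Q=21000: TC = 29,460×€77.35 + (29,460/21000.0)×258 + (21000.0/2)×0.31×€77.35 = €2,530,867.19.
EOQ at €76.24 = 802.0 < 22000, so use break Q=22000: TC = 29,460×€76.24 + (29,460/22000.0)×258 + (22000.0/2)×0.31×€76.24 = €2,506,354.29.
Lowest total cost among the candidates is at Q = 787.4.

TC* ≈ €2,349,592.80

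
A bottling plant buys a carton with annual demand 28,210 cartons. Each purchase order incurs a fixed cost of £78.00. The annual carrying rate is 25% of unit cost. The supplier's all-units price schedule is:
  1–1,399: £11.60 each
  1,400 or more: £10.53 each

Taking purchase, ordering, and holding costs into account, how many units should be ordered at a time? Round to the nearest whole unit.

Q* ≈ 1,400 cartons

Holding cost per unit per year at price C is H = 0.25·C.
Candidates are each tier's EOQ (if it falls in that tier) and each price-break quantity.
EOQ at £11.60 = 1231.9 (feasible in tier 1): TC = 28,210×£11.60 + (28,210/1231.9)×78 + (1231.9/2)×0.25×£11.60 = £330,808.42.
EOQ at £10.53 = 1292.9 < 1400, so use break Q=1400: TC = 28,210×£10.53 + (28,210/1400.0)×78 + (1400.0/2)×0.25×£10.53 = £300,465.75.
Lowest total cost is £300,465.75 at Q = 1400.0.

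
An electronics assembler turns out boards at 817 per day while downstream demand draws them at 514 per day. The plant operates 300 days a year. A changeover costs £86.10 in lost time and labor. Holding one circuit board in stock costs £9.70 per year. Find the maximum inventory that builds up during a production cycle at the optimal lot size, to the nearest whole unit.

I_max ≈ 1,008 boards

Annual demand D = 514 × 300 = 154,200.
Production build-up factor (1 − d/p) = 1 − 514/817 = 0.3709.
Q* = √(2DS / (H(1 − d/p))) = √(2 × 154,200 × 86.1 / (9.7 × 0.3709)).
= √(26,553,240 / 3.5974) ≈ 2716.831.
Maximum inventory = Q*(1 − d/p) = 2716.831 × 0.3709 ≈ 1007.588.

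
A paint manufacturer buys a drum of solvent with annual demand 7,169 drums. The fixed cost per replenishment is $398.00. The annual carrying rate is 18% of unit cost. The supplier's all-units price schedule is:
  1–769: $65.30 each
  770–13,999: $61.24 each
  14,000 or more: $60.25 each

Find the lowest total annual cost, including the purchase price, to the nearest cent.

TC* ≈ $446,979.03

Holding cost per unit per year at price C is H = 0.18·C.
For each price level, check whether its EOQ is feasible; otherwise the best quantity at that price is the breakpoint.
EOQ at $65.30 = 696.8 (feasible in tier 1): TC = 7,169×$65.30 + (7,169/696.8)×398 + (696.8/2)×0.18×$65.30 = $476,325.60.
EOQ at $61.24 = 719.5 < 770, so use break Q=770: TC = 7,169×$61.24 + (7,169/770.0)×398 + (770.0/2)×0.18×$61.24 = $446,979.03.
EOQ at $60.25 = 725.4 < 14000, so use break Q=14000: TC = 7,169×$60.25 + (7,169/14000.0)×398 + (14000.0/2)×0.18×$60.25 = $508,051.05.
Lowest total cost among the candidates is at Q = 770.0.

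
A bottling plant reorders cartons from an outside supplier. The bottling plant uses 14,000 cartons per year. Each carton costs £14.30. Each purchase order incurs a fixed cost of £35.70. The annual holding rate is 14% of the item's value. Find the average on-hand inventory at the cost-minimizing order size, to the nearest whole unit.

Holding cost H = 0.14 × £14.30 = £2.0020 per unit per year.
The optimal lot size = √(2DS/H) = √(2 × 14,000 × 35.7 / 2.002) ≈ 706.61.
Average inventory = Q*/2 ≈ 706.61 / 2 = 353.306.

Average inventory ≈ 353 cartons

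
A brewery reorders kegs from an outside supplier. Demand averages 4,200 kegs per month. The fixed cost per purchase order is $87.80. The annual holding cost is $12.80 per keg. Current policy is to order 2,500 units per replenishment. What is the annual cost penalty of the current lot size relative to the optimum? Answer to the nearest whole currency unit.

Extra cost ≈ $7,127 per year

Annual demand D = 4,200 × 12 = 50,400.
EOQ = √(2DS/H) = √(2 × 50,400 × 87.8 / 12.8) ≈ 831.52.
Cost at Q* = (D/Q*)S + (Q*/2)H = √(2DSH) ≈ $10,643.45.
Cost at Q = 2,500: (50,400/2,500)×87.8 + (2,500/2)×12.8 = $1,770.05 + $16,000.00 = $17,770.05.
Excess = $17,770.05 − $10,643.45 = $7,126.60.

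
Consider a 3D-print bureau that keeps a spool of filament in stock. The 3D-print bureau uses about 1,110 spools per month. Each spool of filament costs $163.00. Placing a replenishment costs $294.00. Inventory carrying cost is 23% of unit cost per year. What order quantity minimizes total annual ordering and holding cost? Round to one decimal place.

Q* ≈ 457.1 spools

Annual demand D = 1,110 × 12 = 13,320.
Holding cost H = 0.23 × $163.00 = $37.4900 per unit per year.
EOQ = √(2DS / H) = √(2 × 13,320 × 294 / 37.49).
= √(7,832,160 / 37.49) = √208,913.3102 ≈ 457.070.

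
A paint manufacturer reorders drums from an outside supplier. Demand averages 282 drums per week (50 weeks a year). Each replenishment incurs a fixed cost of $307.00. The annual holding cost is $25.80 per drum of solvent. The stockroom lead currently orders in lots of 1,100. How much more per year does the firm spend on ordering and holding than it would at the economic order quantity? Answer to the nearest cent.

Extra cost ≈ $3,179.92 per year

Annual demand D = 282 × 50 = 14,100.
EOQ = √(2DS/H) = √(2 × 14,100 × 307 / 25.8) ≈ 579.27.
Cost at Q* = (D/Q*)S + (Q*/2)H = √(2DSH) ≈ $14,945.26.
Cost at Q = 1,100: (14,100/1,100)×307 + (1,100/2)×25.8 = $3,935.18 + $14,190.00 = $18,125.18.
Excess = $18,125.18 − $14,945.26 = $3,179.92.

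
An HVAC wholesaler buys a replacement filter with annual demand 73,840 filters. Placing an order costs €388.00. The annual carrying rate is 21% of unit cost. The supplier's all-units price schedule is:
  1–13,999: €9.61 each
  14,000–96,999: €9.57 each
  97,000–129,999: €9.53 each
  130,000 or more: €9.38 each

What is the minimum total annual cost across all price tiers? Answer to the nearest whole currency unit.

Holding cost per unit per year at price C is H = 0.21·C.
Evaluate total cost at each tier's feasible EOQ or, if the EOQ is below the tier, at the tier's minimum quantity.
EOQ at €9.61 = 5328.5 (feasible in tier 1): TC = 73,840×€9.61 + (73,840/5328.5)×388 + (5328.5/2)×0.21×€9.61 = €720,355.86.
EOQ at €9.57 = 5339.6 < 14000, so use break Q=14000: TC = 73,840×€9.57 + (73,840/14000.0)×388 + (14000.0/2)×0.21×€9.57 = €722,763.12.
EOQ at €9.53 = 5350.8 < 97000, so use break Q=97000: TC = 73,840×€9.53 + (73,840/97000.0)×388 + (97000.0/2)×0.21×€9.53 = €801,053.61.
EOQ at €9.38 = 5393.4 < 130000, so use break Q=130000: TC = 73,840×€9.38 + (73,840/130000.0)×388 + (130000.0/2)×0.21×€9.38 = €820,876.58.
Lowest total cost among the candidates is at Q = 5328.5.

TC* ≈ €720,356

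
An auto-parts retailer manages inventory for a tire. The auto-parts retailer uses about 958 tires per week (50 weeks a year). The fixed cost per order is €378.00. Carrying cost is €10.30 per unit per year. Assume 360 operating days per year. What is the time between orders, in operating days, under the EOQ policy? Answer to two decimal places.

Annual demand D = 958 × 50 = 47,900.
Q* = √(2DS/H) = √(2 × 47,900 × 378 / 10.3) ≈ 1875.04.
Cycle time = Q*/D × 360 = 1875.04 / 47,900 × 360 ≈ 14.092 days.

T ≈ 14.09 days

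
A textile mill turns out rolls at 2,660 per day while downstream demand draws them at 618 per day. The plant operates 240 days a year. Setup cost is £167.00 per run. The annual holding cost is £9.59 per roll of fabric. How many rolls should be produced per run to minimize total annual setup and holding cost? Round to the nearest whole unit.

Q* ≈ 2,594 rolls

Annual demand D = 618 × 240 = 148,320.
Production build-up factor (1 − d/p) = 1 − 618/2,660 = 0.7677.
Q* = √(2DS / (H(1 − d/p))) = √(2 × 148,320 × 167 / (9.59 × 0.7677)).
= √(49,538,880 / 7.3619) ≈ 2594.040.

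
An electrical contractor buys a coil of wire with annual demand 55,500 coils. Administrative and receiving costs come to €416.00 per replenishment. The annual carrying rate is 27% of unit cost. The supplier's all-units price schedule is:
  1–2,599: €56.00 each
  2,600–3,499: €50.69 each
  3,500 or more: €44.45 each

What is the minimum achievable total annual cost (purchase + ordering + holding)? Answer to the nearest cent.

TC* ≈ €2,494,574.20

Holding cost per unit per year at price C is H = 0.27·C.
Candidates are each tier's EOQ (if it falls in that tier) and each price-break quantity.
EOQ at €56.00 = 1747.6 (feasible in tier 1): TC = 55,500×€56.00 + (55,500/1747.6)×416 + (1747.6/2)×0.27×€56.00 = €3,134,423.12.
EOQ at €50.69 = 1836.8 < 2600, so use break Q=2600: TC = 55,500×€50.69 + (55,500/2600.0)×416 + (2600.0/2)×0.27×€50.69 = €2,839,967.19.
EOQ at €44.45 = 1961.5 < 3500, so use break Q=3500: TC = 55,500×€44.45 + (55,500/3500.0)×416 + (3500.0/2)×0.27×€44.45 = €2,494,574.20.
Lowest total cost among the candidates is at Q = 3500.0.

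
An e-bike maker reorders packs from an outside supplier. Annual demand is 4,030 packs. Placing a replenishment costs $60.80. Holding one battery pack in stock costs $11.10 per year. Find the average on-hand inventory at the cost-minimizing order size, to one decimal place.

EOQ = √(2DS/H) = √(2 × 4,030 × 60.8 / 11.1) ≈ 210.12.
Average inventory = Q*/2 ≈ 210.12 / 2 = 105.058.

Average inventory ≈ 105.1 packs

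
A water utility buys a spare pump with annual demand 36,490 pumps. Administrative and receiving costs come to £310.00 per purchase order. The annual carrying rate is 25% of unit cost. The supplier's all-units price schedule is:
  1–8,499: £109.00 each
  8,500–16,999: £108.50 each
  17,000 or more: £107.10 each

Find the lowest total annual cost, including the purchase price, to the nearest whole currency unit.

TC* ≈ £4,002,239

Holding cost per unit per year at price C is H = 0.25·C.
For each price level, check whether its EOQ is feasible; otherwise the best quantity at that price is the breakpoint.
EOQ at £109.00 = 911.2 (feasible in tier 1): TC = 36,490×£109.00 + (36,490/911.2)×310 + (911.2/2)×0.25×£109.00 = £4,002,239.39.
EOQ at £108.50 = 913.3 < 8500, so use break Q=8500: TC = 36,490×£108.50 + (36,490/8500.0)×310 + (8500.0/2)×0.25×£108.50 = £4,075,777.06.
EOQ at £107.10 = 919.2 < 17000, so use break Q=17000: TC = 36,490×£107.10 + (36,490/17000.0)×310 + (17000.0/2)×0.25×£107.10 = £4,136,331.91.
Lowest total cost among the candidates is at Q = 911.2.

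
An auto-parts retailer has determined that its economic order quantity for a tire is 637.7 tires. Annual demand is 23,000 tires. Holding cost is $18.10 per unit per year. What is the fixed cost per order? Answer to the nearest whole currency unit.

Squaring Q* = √(2DS/H) gives Q*² = 2DS/H.
From Q* = √(2DS/H): S = Q*²H / (2D) = 637.7² × 18.1 / (2 × 23,000) = 160.0124.

S ≈ $160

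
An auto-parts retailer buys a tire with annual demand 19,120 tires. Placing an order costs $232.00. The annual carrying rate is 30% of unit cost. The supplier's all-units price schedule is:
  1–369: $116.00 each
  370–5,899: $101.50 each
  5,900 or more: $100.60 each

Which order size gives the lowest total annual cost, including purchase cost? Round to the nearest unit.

Holding cost per unit per year at price C is H = 0.30·C.
Evaluate total cost at each tier's feasible EOQ or, if the EOQ is below the tier, at the tier's minimum quantity.
Tier 1 ($116.00): EOQ = 504.9 exceeds tier's upper bound 369, so this tier is dominated.
EOQ at $101.50 = 539.8 (feasible in tier 2): TC = 19,120×$101.50 + (19,120/539.8)×232 + (539.8/2)×0.30×$101.50 = $1,957,116.02.
EOQ at $100.60 = 542.2 < 5900, so use break Q=5900: TC = 19,120×$100.60 + (19,120/5900.0)×232 + (5900.0/2)×0.30×$100.60 = $2,013,254.84.
Lowest total cost is $1,957,116.02 at Q = 539.8.

Q* ≈ 540 tires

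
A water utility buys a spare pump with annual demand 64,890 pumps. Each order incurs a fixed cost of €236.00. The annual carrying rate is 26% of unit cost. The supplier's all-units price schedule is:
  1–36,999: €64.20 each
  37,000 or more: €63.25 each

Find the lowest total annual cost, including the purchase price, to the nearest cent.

Holding cost per unit per year at price C is H = 0.26·C.
For each price level, check whether its EOQ is feasible; otherwise the best quantity at that price is the breakpoint.
EOQ at €64.20 = 1354.6 (feasible in tier 1): TC = 64,890×€64.20 + (64,890/1354.6)×236 + (1354.6/2)×0.26×€64.20 = €4,188,548.70.
EOQ at €63.25 = 1364.7 < 37000, so use break Q=37000: TC = 64,890×€63.25 + (64,890/37000.0)×236 + (37000.0/2)×0.26×€63.25 = €4,408,938.89.
Lowest total cost among the candidates is at Q = 1354.6.

TC* ≈ €4,188,548.70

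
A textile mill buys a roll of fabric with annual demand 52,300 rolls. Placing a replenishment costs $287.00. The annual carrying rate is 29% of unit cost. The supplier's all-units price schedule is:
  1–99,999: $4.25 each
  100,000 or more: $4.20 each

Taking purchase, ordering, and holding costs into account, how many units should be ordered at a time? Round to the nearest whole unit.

Q* ≈ 4,935 rolls

Holding cost per unit per year at price C is H = 0.29·C.
Evaluate total cost at each tier's feasible EOQ or, if the EOQ is below the tier, at the tier's minimum quantity.
EOQ at $4.25 = 4935.3 (feasible in tier 1): TC = 52,300×$4.25 + (52,300/4935.3)×287 + (4935.3/2)×0.29×$4.25 = $228,357.75.
EOQ at $4.20 = 4964.6 < 100000, so use break Q=100000: TC = 52,300×$4.20 + (52,300/100000.0)×287 + (100000.0/2)×0.29×$4.20 = $280,710.10.
Lowest total cost is $228,357.75 at Q = 4935.3.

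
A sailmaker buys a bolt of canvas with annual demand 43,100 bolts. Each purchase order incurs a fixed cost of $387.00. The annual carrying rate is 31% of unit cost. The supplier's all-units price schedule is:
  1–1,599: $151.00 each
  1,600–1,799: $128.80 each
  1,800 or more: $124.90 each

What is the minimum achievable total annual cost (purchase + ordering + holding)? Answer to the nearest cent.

Holding cost per unit per year at price C is H = 0.31·C.
For each price level, check whether its EOQ is feasible; otherwise the best quantity at that price is the breakpoint.
EOQ at $151.00 = 844.2 (feasible in tier 1): TC = 43,100×$151.00 + (43,100/844.2)×387 + (844.2/2)×0.31×$151.00 = $6,547,616.50.
EOQ at $128.80 = 914.1 < 1600, so use break Q=1600: TC = 43,100×$128.80 + (43,100/1600.0)×387 + (1600.0/2)×0.31×$128.80 = $5,593,647.21.
EOQ at $124.90 = 928.2 < 1800, so use break Q=1800: TC = 43,100×$124.90 + (43,100/1800.0)×387 + (1800.0/2)×0.31×$124.90 = $5,427,303.60.
Lowest total cost among the candidates is at Q = 1800.0.

TC* ≈ $5,427,303.60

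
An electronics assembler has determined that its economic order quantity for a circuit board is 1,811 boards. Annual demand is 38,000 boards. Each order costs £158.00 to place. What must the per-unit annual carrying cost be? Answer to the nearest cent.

The basic EOQ model gives Q* = √(2DS/H); rearrange for the unknown.
From Q* = √(2DS/H): H = 2DS / Q*² = 2 × 38,000 × 158 / 1,811² = 3.6613.

H ≈ £3.66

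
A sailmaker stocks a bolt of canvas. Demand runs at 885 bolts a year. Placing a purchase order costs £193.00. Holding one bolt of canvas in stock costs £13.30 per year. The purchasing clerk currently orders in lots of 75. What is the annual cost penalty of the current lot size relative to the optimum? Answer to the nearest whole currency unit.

Extra cost ≈ £645 per year

EOQ = √(2DS/H) = √(2 × 885 × 193 / 13.3) ≈ 160.27.
Cost at Q* = (D/Q*)S + (Q*/2)H = √(2DSH) ≈ £2,131.53.
Cost at Q = 75: (885/75)×193 + (75/2)×13.3 = £2,277.40 + £498.75 = £2,776.15.
Excess = £2,776.15 − £2,131.53 = £644.62.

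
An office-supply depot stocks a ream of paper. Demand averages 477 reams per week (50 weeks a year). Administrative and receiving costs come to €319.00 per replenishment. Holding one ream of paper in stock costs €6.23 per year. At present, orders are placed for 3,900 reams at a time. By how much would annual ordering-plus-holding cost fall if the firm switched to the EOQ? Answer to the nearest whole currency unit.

Extra cost ≈ €4,363 per year

Annual demand D = 477 × 50 = 23,850.
EOQ = √(2DS/H) = √(2 × 23,850 × 319 / 6.23) ≈ 1562.83.
Cost at Q* = (D/Q*)S + (Q*/2)H = √(2DSH) ≈ €9,736.40.
Cost at Q = 3,900: (23,850/3,900)×319 + (3,900/2)×6.23 = €1,950.81 + €12,148.50 = €14,099.31.
Excess = €14,099.31 − €9,736.40 = €4,362.90.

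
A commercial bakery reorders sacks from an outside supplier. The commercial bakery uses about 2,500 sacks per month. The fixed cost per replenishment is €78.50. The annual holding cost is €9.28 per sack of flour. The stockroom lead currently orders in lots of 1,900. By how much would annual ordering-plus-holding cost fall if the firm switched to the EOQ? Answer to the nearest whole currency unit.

Annual demand D = 2,500 × 12 = 30,000.
EOQ = √(2DS/H) = √(2 × 30,000 × 78.5 / 9.28) ≈ 712.42.
Cost at Q* = (D/Q*)S + (Q*/2)H = √(2DSH) ≈ €6,611.26.
Cost at Q = 1,900: (30,000/1,900)×78.5 + (1,900/2)×9.28 = €1,239.47 + €8,816.00 = €10,055.47.
Excess = €10,055.47 − €6,611.26 = €3,444.21.

Extra cost ≈ €3,444 per year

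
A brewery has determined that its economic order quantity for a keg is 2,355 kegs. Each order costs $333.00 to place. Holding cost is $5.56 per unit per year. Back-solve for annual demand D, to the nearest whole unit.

Squaring Q* = √(2DS/H) gives Q*² = 2DS/H.
From Q* = √(2DS/H): D = Q*²H / (2S) = 2,355² × 5.56 / (2 × 333) = 46300.149.

D ≈ 46,300 kegs per year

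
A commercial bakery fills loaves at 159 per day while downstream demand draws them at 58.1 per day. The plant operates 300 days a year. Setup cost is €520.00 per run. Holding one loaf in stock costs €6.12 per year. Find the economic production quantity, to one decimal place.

Q* ≈ 2,160.4 loaves

Annual demand D = 58.1 × 300 = 17,430.
Production build-up factor (1 − d/p) = 1 − 58.1/159 = 0.6346.
Q* = √(2DS / (H(1 − d/p))) = √(2 × 17,430 × 520 / (6.12 × 0.6346)).
= √(18,127,200 / 3.8837) ≈ 2160.442.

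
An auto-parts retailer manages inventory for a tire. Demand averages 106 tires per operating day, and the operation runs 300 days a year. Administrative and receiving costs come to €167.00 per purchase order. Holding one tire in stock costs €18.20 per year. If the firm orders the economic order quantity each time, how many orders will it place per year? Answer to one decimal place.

Annual demand D = 106 × 300 = 31,800.
EOQ = √(2DS/H) = √(2 × 31,800 × 167 / 18.2) ≈ 763.93.
Orders per year = D / Q* = 31,800 / 763.93 ≈ 41.627.

N ≈ 41.6 orders per year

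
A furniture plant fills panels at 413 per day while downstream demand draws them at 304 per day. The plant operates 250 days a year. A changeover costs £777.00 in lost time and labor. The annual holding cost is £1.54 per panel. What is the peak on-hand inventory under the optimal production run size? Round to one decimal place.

I_max ≈ 4,498.9 panels

Annual demand D = 304 × 250 = 76,000.
Production build-up factor (1 − d/p) = 1 − 304/413 = 0.2639.
Q* = √(2DS / (H(1 − d/p))) = √(2 × 76,000 × 777 / (1.54 × 0.2639)).
= √(118,104,000 / 0.4064) ≈ 17046.441.
Maximum inventory = Q*(1 − d/p) = 17046.441 × 0.2639 ≈ 4498.940.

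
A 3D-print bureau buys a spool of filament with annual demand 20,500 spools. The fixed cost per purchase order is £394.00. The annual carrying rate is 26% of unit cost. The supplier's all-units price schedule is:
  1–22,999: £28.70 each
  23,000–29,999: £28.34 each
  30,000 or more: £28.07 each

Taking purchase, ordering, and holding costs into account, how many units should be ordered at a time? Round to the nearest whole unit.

Holding cost per unit per year at price C is H = 0.26·C.
For each price level, check whether its EOQ is feasible; otherwise the best quantity at that price is the breakpoint.
EOQ at £28.70 = 1471.3 (feasible in tier 1): TC = 20,500×£28.70 + (20,500/1471.3)×394 + (1471.3/2)×0.26×£28.70 = £599,329.12.
EOQ at £28.34 = 1480.7 < 23000, so use break Q=23000: TC = 20,500×£28.34 + (20,500/23000.0)×394 + (23000.0/2)×0.26×£28.34 = £666,057.77.
EOQ at £28.07 = 1487.8 < 30000, so use break Q=30000: TC = 20,500×£28.07 + (20,500/30000.0)×394 + (30000.0/2)×0.26×£28.07 = £685,177.23.
Lowest total cost is £599,329.12 at Q = 1471.3.

Q* ≈ 1,471 spools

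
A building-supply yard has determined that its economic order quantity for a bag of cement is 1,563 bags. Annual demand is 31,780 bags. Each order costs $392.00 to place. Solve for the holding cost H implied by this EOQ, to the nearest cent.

Invert the EOQ relation Q*² = 2DS/H.
From Q* = √(2DS/H): H = 2DS / Q*² = 2 × 31,780 × 392 / 1,563² = 10.1989.

H ≈ $10.20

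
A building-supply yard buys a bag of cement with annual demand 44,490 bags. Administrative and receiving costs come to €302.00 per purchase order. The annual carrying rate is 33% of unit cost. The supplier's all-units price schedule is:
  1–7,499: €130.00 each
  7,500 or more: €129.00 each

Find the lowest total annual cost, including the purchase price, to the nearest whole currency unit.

TC* ≈ €5,817,653

Holding cost per unit per year at price C is H = 0.33·C.
Candidates are each tier's EOQ (if it falls in that tier) and each price-break quantity.
EOQ at €130.00 = 791.4 (feasible in tier 1): TC = 44,490×€130.00 + (44,490/791.4)×302 + (791.4/2)×0.33×€130.00 = €5,817,653.01.
EOQ at €129.00 = 794.5 < 7500, so use break Q=7500: TC = 44,490×€129.00 + (44,490/7500.0)×302 + (7500.0/2)×0.33×€129.00 = €5,900,638.96.
Lowest total cost among the candidates is at Q = 791.4.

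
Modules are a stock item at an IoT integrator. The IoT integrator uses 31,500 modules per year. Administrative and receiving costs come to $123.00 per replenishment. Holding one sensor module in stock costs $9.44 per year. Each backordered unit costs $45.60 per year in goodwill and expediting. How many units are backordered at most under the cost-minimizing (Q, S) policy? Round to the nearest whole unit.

S* ≈ 171 modules

With planned backorders, Q* = √(2DS/H) · √((H+B)/B).
√(2DS/H) = √(2 × 31,500 × 123 / 9.44) = 906.018.
√((H+B)/B) = √((9.44+45.6)/45.6) = 1.0986.
Q* ≈ 995.391.
S* = Q* · H/(H+B) = 995.391 × 9.44/55.04 ≈ 170.721.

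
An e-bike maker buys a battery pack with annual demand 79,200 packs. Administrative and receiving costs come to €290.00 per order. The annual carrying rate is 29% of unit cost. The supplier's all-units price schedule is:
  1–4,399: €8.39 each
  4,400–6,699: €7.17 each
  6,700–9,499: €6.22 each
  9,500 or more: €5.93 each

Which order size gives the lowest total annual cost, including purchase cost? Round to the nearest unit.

Q* ≈ 9,500 packs

Holding cost per unit per year at price C is H = 0.29·C.
For each price level, check whether its EOQ is feasible; otherwise the best quantity at that price is the breakpoint.
EOQ at €8.39 = 4345.1 (feasible in tier 1): TC = 79,200×€8.39 + (79,200/4345.1)×290 + (4345.1/2)×0.29×€8.39 = €675,059.99.
EOQ at €7.17 = 4700.2 (feasible in tier 2): TC = 79,200×€7.17 + (79,200/4700.2)×290 + (4700.2/2)×0.29×€7.17 = €577,637.16.
EOQ at €6.22 = 5046.4 < 6700, so use break Q=6700: TC = 79,200×€6.22 + (79,200/6700.0)×290 + (6700.0/2)×0.29×€6.22 = €502,094.79.
EOQ at €5.93 = 5168.3 < 9500, so use break Q=9500: TC = 79,200×€5.93 + (79,200/9500.0)×290 + (9500.0/2)×0.29×€5.93 = €480,242.26.
Lowest total cost is €480,242.26 at Q = 9500.0.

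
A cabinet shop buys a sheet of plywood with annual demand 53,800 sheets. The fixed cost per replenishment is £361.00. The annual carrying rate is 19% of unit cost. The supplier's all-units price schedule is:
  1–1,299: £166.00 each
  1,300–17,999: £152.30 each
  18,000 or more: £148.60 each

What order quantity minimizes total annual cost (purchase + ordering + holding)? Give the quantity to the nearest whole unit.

Holding cost per unit per year at price C is H = 0.19·C.
For each price level, check whether its EOQ is feasible; otherwise the best quantity at that price is the breakpoint.
EOQ at £166.00 = 1109.8 (feasible in tier 1): TC = 53,800×£166.00 + (53,800/1109.8)×361 + (1109.8/2)×0.19×£166.00 = £8,965,801.82.
EOQ at £152.30 = 1158.6 < 1300, so use break Q=1300: TC = 53,800×£152.30 + (53,800/1300.0)×361 + (1300.0/2)×0.19×£152.30 = £8,227,488.90.
EOQ at £148.60 = 1172.9 < 18000, so use break Q=18000: TC = 53,800×£148.60 + (53,800/18000.0)×361 + (18000.0/2)×0.19×£148.60 = £8,249,864.99.
Lowest total cost is £8,227,488.90 at Q = 1300.0.

Q* ≈ 1,300 sheets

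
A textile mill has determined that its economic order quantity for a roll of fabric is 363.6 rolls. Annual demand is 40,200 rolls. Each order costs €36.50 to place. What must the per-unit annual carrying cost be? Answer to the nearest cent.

H ≈ €22.20

Invert the EOQ relation Q*² = 2DS/H.
From Q* = √(2DS/H): H = 2DS / Q*² = 2 × 40,200 × 36.5 / 363.6² = 22.1974.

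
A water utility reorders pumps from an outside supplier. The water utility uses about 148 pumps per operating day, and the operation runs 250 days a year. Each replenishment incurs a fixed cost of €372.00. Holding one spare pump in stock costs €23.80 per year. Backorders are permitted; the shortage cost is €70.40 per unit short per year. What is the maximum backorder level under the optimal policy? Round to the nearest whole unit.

S* ≈ 314 pumps

Annual demand D = 148 × 250 = 37,000.
With planned backorders, Q* = √(2DS/H) · √((H+B)/B).
√(2DS/H) = √(2 × 37,000 × 372 / 23.8) = 1075.471.
√((H+B)/B) = √((23.8+70.4)/70.4) = 1.1567.
Q* ≈ 1244.050.
S* = Q* · H/(H+B) = 1244.050 × 23.8/94.2 ≈ 314.314.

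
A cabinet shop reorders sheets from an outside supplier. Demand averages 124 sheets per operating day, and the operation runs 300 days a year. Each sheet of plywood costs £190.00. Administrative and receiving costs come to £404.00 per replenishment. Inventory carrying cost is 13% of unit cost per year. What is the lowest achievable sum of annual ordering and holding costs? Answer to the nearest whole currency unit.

Annual demand D = 124 × 300 = 37,200.
Holding cost H = 0.13 × £190.00 = £24.7000 per unit per year.
Q* = √(2DS/H) = √(2 × 37,200 × 404 / 24.7) ≈ 1103.14.
At Q*, ordering cost (D/Q*)S equals holding cost (Q*/2)H, each = √(DSH/2).
Minimum total = √(2DSH) = √(2 × 37,200 × 404 × 24.7) ≈ 27247.435.

TC* ≈ £27,247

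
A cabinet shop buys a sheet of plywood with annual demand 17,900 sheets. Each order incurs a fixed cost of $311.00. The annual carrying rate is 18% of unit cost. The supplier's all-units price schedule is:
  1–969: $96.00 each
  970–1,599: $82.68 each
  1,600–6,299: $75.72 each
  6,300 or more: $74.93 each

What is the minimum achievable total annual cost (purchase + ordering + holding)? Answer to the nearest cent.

Holding cost per unit per year at price C is H = 0.18·C.
Evaluate total cost at each tier's feasible EOQ or, if the EOQ is below the tier, at the tier's minimum quantity.
EOQ at $96.00 = 802.7 (feasible in tier 1): TC = 17,900×$96.00 + (17,900/802.7)×311 + (802.7/2)×0.18×$96.00 = $1,732,270.55.
EOQ at $82.68 = 864.9 < 970, so use break Q=970: TC = 17,900×$82.68 + (17,900/970.0)×311 + (970.0/2)×0.18×$82.68 = $1,492,929.04.
EOQ at $75.72 = 903.8 < 1600, so use break Q=1600: TC = 17,900×$75.72 + (17,900/1600.0)×311 + (1600.0/2)×0.18×$75.72 = $1,369,770.99.
EOQ at $74.93 = 908.6 < 6300, so use break Q=6300: TC = 17,900×$74.93 + (17,900/6300.0)×311 + (6300.0/2)×0.18×$74.93 = $1,384,615.94.
Lowest total cost among the candidates is at Q = 1600.0.

TC* ≈ $1,369,770.99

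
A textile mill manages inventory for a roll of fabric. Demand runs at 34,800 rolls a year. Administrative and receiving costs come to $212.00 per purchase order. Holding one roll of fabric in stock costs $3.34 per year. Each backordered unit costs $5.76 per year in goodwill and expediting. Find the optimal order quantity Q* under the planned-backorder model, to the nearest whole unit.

Q* ≈ 2,642 rolls

With planned backorders, Q* = √(2DS/H) · √((H+B)/B).
√(2DS/H) = √(2 × 34,800 × 212 / 3.34) = 2101.838.
√((H+B)/B) = √((3.34+5.76)/5.76) = 1.2569.
Q* ≈ 2641.854.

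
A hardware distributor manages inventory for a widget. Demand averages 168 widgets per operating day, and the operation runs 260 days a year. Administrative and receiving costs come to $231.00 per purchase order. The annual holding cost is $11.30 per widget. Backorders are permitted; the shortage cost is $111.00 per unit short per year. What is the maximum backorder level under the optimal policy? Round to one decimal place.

S* ≈ 129.6 widgets

Annual demand D = 168 × 260 = 43,680.
With planned backorders, Q* = √(2DS/H) · √((H+B)/B).
√(2DS/H) = √(2 × 43,680 × 231 / 11.3) = 1336.359.
√((H+B)/B) = √((11.3+111)/111) = 1.0497.
Q* ≈ 1402.732.
S* = Q* · H/(H+B) = 1402.732 × 11.3/122.3 ≈ 129.607.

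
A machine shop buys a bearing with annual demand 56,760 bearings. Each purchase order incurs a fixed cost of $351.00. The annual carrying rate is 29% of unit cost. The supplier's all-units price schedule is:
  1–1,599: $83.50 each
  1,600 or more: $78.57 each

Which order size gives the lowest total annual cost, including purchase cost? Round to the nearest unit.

Holding cost per unit per year at price C is H = 0.29·C.
Evaluate total cost at each tier's feasible EOQ or, if the EOQ is below the tier, at the tier's minimum quantity.
EOQ at $83.50 = 1282.8 (feasible in tier 1): TC = 56,760×$83.50 + (56,760/1282.8)×351 + (1282.8/2)×0.29×$83.50 = $4,770,522.18.
EOQ at $78.57 = 1322.4 < 1600, so use break Q=1600: TC = 56,760×$78.57 + (56,760/1600.0)×351 + (1600.0/2)×0.29×$78.57 = $4,490,313.16.
Lowest total cost is $4,490,313.16 at Q = 1600.0.

Q* ≈ 1,600 bearings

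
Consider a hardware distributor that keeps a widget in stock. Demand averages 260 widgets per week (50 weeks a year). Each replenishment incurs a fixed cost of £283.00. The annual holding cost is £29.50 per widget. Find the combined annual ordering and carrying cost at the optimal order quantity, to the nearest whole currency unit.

Annual demand D = 260 × 50 = 13,000.
The optimal lot size = √(2DS/H) = √(2 × 13,000 × 283 / 29.5) ≈ 499.42.
At the optimum the two cost components are equal, so total cost = 2·(Q*/2)H = Q*·H.
Minimum total = √(2DSH) = √(2 × 13,000 × 283 × 29.5) ≈ 14732.990.

TC* ≈ £14,733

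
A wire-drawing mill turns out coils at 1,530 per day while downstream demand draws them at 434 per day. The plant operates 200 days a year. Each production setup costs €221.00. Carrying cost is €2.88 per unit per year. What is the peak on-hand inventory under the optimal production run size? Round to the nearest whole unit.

Annual demand D = 434 × 200 = 86,800.
Production build-up factor (1 − d/p) = 1 − 434/1,530 = 0.7163.
Q* = √(2DS / (H(1 − d/p))) = √(2 × 86,800 × 221 / (2.88 × 0.7163)).
= √(38,365,600 / 2.0631) ≈ 4312.362.
Maximum inventory = Q*(1 − d/p) = 4312.362 × 0.7163 ≈ 3089.117.

I_max ≈ 3,089 coils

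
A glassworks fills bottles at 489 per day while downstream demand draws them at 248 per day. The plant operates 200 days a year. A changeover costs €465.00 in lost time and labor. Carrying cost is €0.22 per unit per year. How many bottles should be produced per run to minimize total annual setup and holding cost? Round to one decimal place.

Annual demand D = 248 × 200 = 49,600.
Production build-up factor (1 − d/p) = 1 − 248/489 = 0.4928.
Q* = √(2DS / (H(1 − d/p))) = √(2 × 49,600 × 465 / (0.22 × 0.4928)).
= √(46,128,000 / 0.1084) ≈ 20626.089.

Q* ≈ 20,626.1 bottles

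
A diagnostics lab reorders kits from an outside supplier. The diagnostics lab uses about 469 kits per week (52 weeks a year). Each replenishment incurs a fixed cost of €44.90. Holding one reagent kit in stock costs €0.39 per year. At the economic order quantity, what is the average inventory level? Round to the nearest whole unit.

Annual demand D = 469 × 52 = 24,388.
Q* = √(2DS/H) = √(2 × 24,388 × 44.9 / 0.39) ≈ 2369.70.
Average inventory = Q*/2 ≈ 2369.70 / 2 = 1184.852.

Average inventory ≈ 1,185 kits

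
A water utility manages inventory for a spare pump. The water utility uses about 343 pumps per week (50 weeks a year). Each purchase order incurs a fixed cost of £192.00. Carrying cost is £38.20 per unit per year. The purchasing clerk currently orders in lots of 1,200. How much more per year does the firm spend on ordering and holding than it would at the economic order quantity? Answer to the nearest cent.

Annual demand D = 343 × 50 = 17,150.
EOQ = √(2DS/H) = √(2 × 17,150 × 192 / 38.2) ≈ 415.21.
Cost at Q* = (D/Q*)S + (Q*/2)H = √(2DSH) ≈ £15,860.96.
Cost at Q = 1,200: (17,150/1,200)×192 + (1,200/2)×38.2 = £2,744.00 + £22,920.00 = £25,664.00.
Excess = £25,664.00 − £15,860.96 = £9,803.04.

Extra cost ≈ £9,803.04 per year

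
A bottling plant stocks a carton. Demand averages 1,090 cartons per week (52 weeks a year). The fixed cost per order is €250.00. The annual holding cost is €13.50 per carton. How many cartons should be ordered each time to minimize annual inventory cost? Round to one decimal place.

Annual demand D = 1,090 × 52 = 56,680.
EOQ = √(2DS / H) = √(2 × 56,680 × 250 / 13.5).
= √(28,340,000 / 13.5) = √2,099,259.2593 ≈ 1448.882.

Q* ≈ 1,448.9 cartons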